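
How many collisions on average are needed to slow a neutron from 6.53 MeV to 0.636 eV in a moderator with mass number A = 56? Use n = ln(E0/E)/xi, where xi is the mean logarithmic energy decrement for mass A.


xi = 1 + (A-1)^2/(2A)*ln((A-1)/(A+1)) = 0.03529286 (for A = 56)
n = ln(E0/E) / xi
n = ln(6.53e6 / 0.636) / 0.03529286
n = ln(1.026730e+07) / 0.03529286 = 457.44

457.44


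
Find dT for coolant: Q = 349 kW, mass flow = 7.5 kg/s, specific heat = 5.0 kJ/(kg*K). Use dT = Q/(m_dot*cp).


dT = Q / (m_dot * cp)
dT = 349 / (7.5 * 5.0)
dT = 9.3067 C

9.3067


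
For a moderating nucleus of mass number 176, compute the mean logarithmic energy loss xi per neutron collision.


xi = 1 + (A-1)^2/(2A) * ln((A-1)/(A+1))
xi = 1 + (176-1)^2/(2*176) * ln((176-1)/(176 +1))
xi = 0.011321

0.011321


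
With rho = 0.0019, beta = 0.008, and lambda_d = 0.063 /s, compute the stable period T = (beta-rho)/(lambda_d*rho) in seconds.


T = (beta - rho) / (lambda_d * rho)
T = (0.008 - 0.0019) / (0.063 * 0.0019)
T = 50.961 s

50.961


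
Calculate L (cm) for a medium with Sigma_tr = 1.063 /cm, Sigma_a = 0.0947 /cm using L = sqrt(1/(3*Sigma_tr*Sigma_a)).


D = 1 / (3 * Sigma_tr) = 1 / (3 * 1.063) = 0.3135779 cm
L = sqrt(D / Sigma_a)
L = sqrt(0.3135779 / 0.0947)
L = 1.8197 cm

1.8197


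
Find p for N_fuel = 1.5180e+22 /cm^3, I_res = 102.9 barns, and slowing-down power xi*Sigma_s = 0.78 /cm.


p = exp(-N * I * 1e-24 / (xi*Sigma_s))
p = exp(-1.5180e+22 * 102.9 * 1e-24 / 0.78)
p = 0.13498

0.13498


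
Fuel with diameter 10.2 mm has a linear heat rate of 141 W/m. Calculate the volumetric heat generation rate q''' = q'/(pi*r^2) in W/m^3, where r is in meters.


r = D / 2 / 1000 = 10.2 / 2 / 1000 = 0.0051 m
q''' = q' / (pi * r^2)
q''' = 141 / (pi * 0.0051^2)
q''' = 1.7256e+06 W/m^3

1.7256e+06


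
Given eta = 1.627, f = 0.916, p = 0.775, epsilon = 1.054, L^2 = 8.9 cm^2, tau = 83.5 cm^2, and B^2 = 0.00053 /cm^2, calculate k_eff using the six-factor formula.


k_inf = eta*f*p*eps = 1.627*0.916*0.775*1.054 = 1.217378
P_TNL = 1/(1 + L^2*B^2) = 1/(1 + 8.9*0.00053) = 0.9953051
P_FNL = exp(-B^2*tau) = exp(-0.00053*83.5) = 0.9567100
k_eff = k_inf * P_TNL * P_FNL = 1.217378 * 0.9953051 * 0.9567100
k_eff = 1.1592

1.1592


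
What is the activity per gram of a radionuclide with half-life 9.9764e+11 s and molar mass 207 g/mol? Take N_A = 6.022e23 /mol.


lambda = ln(2) / t_half = ln(2) / 9.9764e+11 = 6.947869e-13 /s
SA = lambda * N_A / M
SA = 6.947869e-13 * 6.022e23 / 207
SA = 2.0213e+09 Bq/g

2.0213e+09


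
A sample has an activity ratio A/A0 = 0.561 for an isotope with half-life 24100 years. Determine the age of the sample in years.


lambda = ln(2) / t_half = ln(2) / 24100 = 2.876129e-05 /yr
t = -ln(A/A0) / lambda
t = -ln(0.561) / 2.876129e-05
t = 20098 yr

20098


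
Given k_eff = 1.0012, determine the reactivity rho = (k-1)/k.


rho = (k_eff - 1) / k_eff
rho = (1.0012 - 1) / 1.0012
rho = 0.0011986

0.0011986


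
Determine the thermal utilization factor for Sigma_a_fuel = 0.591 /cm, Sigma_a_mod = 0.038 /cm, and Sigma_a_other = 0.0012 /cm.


f = Sigma_a_fuel / (Sigma_a_fuel + Sigma_a_mod + Sigma_a_other)
f = 0.591 / (0.591 + 0.038 + 0.0012)
f = 0.93780

0.93780


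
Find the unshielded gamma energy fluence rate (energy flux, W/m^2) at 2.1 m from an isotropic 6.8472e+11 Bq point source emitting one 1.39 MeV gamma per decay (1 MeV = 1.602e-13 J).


psi = A * E * 1.602e-13 / (4*pi*r^2)
psi = 6.8472e+11 * 1.39 * 1.602e-13 / (4*pi*2.1^2)
psi = 0.0027513 W/m^2

0.0027513


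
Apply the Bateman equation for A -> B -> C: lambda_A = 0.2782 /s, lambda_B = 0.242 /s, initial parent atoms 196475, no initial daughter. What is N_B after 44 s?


N_B(t) = lambda_A * N_A0 / (lambda_B - lambda_A) * [exp(-lambda_A*t) - exp(-lambda_B*t)]
exp(-0.2782*44) = 4.829344e-06; exp(-0.242*44) = 2.374829e-05
N_B = 0.2782 * 196475 / (0.242 - 0.2782) * (4.829344e-06 - 2.374829e-05)
N_B = 28.566

28.566


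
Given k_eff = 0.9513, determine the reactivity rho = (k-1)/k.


rho = (k_eff - 1) / k_eff
rho = (0.9513 - 1) / 0.9513
rho = -0.051193

-0.051193


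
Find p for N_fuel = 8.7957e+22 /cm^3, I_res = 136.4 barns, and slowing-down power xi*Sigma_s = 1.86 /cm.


p = exp(-N * I * 1e-24 / (xi*Sigma_s))
p = exp(-8.7957e+22 * 136.4 * 1e-24 / 1.86)
p = 0.0015802

0.0015802


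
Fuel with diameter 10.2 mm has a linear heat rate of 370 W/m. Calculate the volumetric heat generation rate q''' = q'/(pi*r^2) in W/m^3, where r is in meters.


r = D / 2 / 1000 = 10.2 / 2 / 1000 = 0.0051 m
q''' = q' / (pi * r^2)
q''' = 370 / (pi * 0.0051^2)
q''' = 4.5281e+06 W/m^3

4.5281e+06


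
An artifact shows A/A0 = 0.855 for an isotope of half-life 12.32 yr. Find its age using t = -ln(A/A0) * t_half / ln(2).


lambda = ln(2) / t_half = ln(2) / 12.32 = 0.05626195 /yr
t = -ln(A/A0) / lambda
t = -ln(0.855) / 0.05626195
t = 2.7844 yr

2.7844


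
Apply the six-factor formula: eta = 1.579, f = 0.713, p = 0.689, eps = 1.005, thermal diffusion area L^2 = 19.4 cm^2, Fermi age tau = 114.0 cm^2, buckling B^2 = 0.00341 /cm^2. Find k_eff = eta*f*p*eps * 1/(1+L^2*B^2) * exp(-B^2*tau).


k_inf = eta*f*p*eps = 1.579*0.713*0.689*1.005 = 0.7795733
P_TNL = 1/(1 + L^2*B^2) = 1/(1 + 19.4*0.00341) = 0.9379508
P_FNL = exp(-B^2*tau) = exp(-0.00341*114.0) = 0.6779105
k_eff = k_inf * P_TNL * P_FNL = 0.7795733 * 0.9379508 * 0.6779105
k_eff = 0.49569

0.49569


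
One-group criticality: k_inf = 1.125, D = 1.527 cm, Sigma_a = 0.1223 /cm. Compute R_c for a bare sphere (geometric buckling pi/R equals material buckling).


L^2 = D / Sigma_a = 1.527 / 0.1223 = 12.48569 cm^2
B_m^2 = (k_inf - 1) / L^2 = (1.125 - 1) / 12.48569 = 0.01001146 /cm^2
For a bare sphere: B_g = pi/R, so R_c = pi / sqrt(B_m^2)
R_c = pi / sqrt(0.01001146) = 31.398 cm

31.398


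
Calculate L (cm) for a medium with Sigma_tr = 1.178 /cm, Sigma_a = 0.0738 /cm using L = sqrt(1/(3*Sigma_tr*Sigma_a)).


D = 1 / (3 * Sigma_tr) = 1 / (3 * 1.178) = 0.2829655 cm
L = sqrt(D / Sigma_a)
L = sqrt(0.2829655 / 0.0738)
L = 1.9581 cm

1.9581


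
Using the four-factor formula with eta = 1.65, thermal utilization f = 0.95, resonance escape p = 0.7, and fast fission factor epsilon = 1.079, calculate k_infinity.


k_inf = eta * f * p * epsilon
k_inf = 1.65 * 0.95 * 0.7 * 1.079
k_inf = 1.1839

1.1839


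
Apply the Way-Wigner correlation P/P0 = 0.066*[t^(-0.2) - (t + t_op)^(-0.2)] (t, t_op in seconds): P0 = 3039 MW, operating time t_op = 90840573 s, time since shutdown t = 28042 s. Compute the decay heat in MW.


P/P0 = 0.066 * [t^(-0.2) - (t + t_op)^(-0.2)]
P/P0 = 0.066 * [28042^(-0.2) - (28042 + 90840573)^(-0.2)]
P/P0 = 0.066 * [0.1289550 - 0.02560455] = 0.006821130
P = 3039 * 0.006821130 = 20.729 MW

20.729


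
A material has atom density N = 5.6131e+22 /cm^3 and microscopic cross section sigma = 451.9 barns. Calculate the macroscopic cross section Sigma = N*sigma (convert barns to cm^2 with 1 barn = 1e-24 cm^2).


Sigma = N * sigma_barns * 1e-24
Sigma = 5.6131e+22 * 451.9 * 1e-24
Sigma = 25.366 /cm

25.366


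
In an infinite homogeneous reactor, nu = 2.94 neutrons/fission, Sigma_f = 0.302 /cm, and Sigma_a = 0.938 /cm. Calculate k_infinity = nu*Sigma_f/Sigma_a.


k_inf = nu * Sigma_f / Sigma_a
k_inf = 2.94 * 0.302 / 0.938
k_inf = 0.94657

0.94657


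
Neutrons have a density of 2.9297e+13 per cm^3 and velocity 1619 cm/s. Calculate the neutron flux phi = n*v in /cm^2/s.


phi = n * v
phi = 2.9297e+13 * 1619
phi = 4.7432e+16 /cm^2/s

4.7432e+16


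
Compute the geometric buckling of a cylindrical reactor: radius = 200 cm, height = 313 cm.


B^2 = (2.405/R)^2 + (pi/H)^2
B^2 = (2.405/200)^2 + (pi/313)^2
B^2 = 2.4534e-04 /cm^2

2.4534e-04


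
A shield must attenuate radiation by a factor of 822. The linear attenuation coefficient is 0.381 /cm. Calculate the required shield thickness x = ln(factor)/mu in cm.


x = ln(factor) / mu
x = ln(822) / 0.381
x = 17.616 cm

17.616


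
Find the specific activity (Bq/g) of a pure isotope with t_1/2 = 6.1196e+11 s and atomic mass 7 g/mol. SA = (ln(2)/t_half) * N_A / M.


lambda = ln(2) / t_half = ln(2) / 6.1196e+11 = 1.132667e-12 /s
SA = lambda * N_A / M
SA = 1.132667e-12 * 6.022e23 / 7
SA = 9.7442e+10 Bq/g

9.7442e+10


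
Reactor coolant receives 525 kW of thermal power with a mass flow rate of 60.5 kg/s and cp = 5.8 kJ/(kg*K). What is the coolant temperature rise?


dT = Q / (m_dot * cp)
dT = 525 / (60.5 * 5.8)
dT = 1.4962 C

1.4962


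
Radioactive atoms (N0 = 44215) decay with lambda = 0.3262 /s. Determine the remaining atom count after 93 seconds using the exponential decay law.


N = N0 * exp(-lambda * t)
N = 44215 * exp(-0.3262 * 93)
N = 2.9550e-09

2.9550e-09


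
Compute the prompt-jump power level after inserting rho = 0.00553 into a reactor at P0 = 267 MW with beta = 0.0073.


P1/P0 = beta / (beta - rho)
P1/P0 = 0.0073 / (0.0073 - 0.00553) = 4.124294
P1 = 267 * 4.124294 = 1101.2 MW

1101.2


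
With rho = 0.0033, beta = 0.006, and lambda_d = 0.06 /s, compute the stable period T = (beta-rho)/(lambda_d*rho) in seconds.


T = (beta - rho) / (lambda_d * rho)
T = (0.006 - 0.0033) / (0.06 * 0.0033)
T = 13.636 s

13.636


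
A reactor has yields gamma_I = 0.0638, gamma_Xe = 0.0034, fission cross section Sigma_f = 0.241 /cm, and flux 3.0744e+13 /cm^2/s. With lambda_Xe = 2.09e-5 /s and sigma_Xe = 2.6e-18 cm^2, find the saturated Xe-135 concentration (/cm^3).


Xe_eq = (gamma_I + gamma_Xe) * Sigma_f * phi / (lambda_Xe + sigma_Xe * phi)
Numerator = (0.0638 + 0.0034) * 0.241 * 3.0744e+13 = 4.979052e+11
Denominator = 2.09e-5 + 2.6e-18 * 3.0744e+13 = 1.008344e-04
Xe_eq = 4.979052e+11 / 1.008344e-04 = 4.9379e+15 /cm^3

4.9379e+15


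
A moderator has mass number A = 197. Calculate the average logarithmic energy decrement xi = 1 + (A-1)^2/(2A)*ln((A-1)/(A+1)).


xi = 1 + (A-1)^2/(2A) * ln((A-1)/(A+1))
xi = 1 + (197-1)^2/(2*197) * ln((197-1)/(197 +1))
xi = 0.010118

0.010118


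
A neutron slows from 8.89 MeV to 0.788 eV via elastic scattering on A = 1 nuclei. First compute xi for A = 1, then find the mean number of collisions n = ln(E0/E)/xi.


xi = 1 + (A-1)^2/(2A)*ln((A-1)/(A+1)) = 1 (for A = 1)
n = ln(E0/E) / xi
n = ln(8.89e6 / 0.788) / 1
n = ln(1.128173e+07) / 1 = 16.239

16.239


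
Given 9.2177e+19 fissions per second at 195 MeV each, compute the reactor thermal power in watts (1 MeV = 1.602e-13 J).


P = fission_rate * E_MeV * 1.602e-13
P = 9.2177e+19 * 195 * 1.602e-13
P = 2.8795e+09 W

2.8795e+09


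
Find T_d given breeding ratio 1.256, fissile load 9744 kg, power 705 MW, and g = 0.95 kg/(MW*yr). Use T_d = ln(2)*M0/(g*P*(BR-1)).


Breeding gain G = BR - 1 = 1.256 - 1 = 0.256
Fissile production rate = g * P * G = 0.95 * 705 * 0.256 = 171.456 kg/yr
T_d = ln(2) * M0 / (g * P * G)
T_d = ln(2) * 9744 / 171.456 = 39.392 yr

39.392


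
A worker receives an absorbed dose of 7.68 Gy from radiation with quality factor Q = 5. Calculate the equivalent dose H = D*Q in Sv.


H = D * Q
H = 7.68 * 5
H = 38.400 Sv

38.400


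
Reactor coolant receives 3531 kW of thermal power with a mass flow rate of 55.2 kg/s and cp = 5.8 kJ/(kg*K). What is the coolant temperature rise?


dT = Q / (m_dot * cp)
dT = 3531 / (55.2 * 5.8)
dT = 11.029 C

11.029


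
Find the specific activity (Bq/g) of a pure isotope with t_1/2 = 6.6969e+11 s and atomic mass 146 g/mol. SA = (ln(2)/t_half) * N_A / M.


lambda = ln(2) / t_half = ln(2) / 6.6969e+11 = 1.035027e-12 /s
SA = lambda * N_A / M
SA = 1.035027e-12 * 6.022e23 / 146
SA = 4.2691e+09 Bq/g

4.2691e+09


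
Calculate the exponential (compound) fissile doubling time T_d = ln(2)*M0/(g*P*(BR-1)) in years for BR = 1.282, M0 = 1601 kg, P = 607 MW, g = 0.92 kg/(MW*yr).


Breeding gain G = BR - 1 = 1.282 - 1 = 0.282
Fissile production rate = g * P * G = 0.92 * 607 * 0.282 = 157.48008 kg/yr
T_d = ln(2) * M0 / (g * P * G)
T_d = ln(2) * 1601 / 157.48008 = 7.0468 yr

7.0468


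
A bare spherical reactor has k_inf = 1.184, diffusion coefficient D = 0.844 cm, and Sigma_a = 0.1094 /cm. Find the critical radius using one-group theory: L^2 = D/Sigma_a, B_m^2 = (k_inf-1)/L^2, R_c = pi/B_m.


L^2 = D / Sigma_a = 0.844 / 0.1094 = 7.714808 cm^2
B_m^2 = (k_inf - 1) / L^2 = (1.184 - 1) / 7.714808 = 0.02385024 /cm^2
For a bare sphere: B_g = pi/R, so R_c = pi / sqrt(B_m^2)
R_c = pi / sqrt(0.02385024) = 20.342 cm

20.342


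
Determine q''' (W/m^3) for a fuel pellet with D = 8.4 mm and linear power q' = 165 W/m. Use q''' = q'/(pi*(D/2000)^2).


r = D / 2 / 1000 = 8.4 / 2 / 1000 = 0.0042 m
q''' = q' / (pi * r^2)
q''' = 165 / (pi * 0.0042^2)
q''' = 2.9774e+06 W/m^3

2.9774e+06


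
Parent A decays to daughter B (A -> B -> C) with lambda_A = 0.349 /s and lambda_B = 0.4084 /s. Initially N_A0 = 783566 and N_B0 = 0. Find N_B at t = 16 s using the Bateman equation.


N_B(t) = lambda_A * N_A0 / (lambda_B - lambda_A) * [exp(-lambda_A*t) - exp(-lambda_B*t)]
exp(-0.349*16) = 0.003757505; exp(-0.4084*16) = 0.001452600
N_B = 0.349 * 783566 / (0.4084 - 0.349) * (0.003757505 - 0.001452600)
N_B = 10611

10611


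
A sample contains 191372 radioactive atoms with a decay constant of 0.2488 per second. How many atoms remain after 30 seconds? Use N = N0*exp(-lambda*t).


N = N0 * exp(-lambda * t)
N = 191372 * exp(-0.2488 * 30)
N = 109.72

109.72


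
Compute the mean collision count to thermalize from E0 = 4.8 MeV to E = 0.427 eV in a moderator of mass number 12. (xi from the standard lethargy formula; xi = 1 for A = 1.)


xi = 1 + (A-1)^2/(2A)*ln((A-1)/(A+1)) = 0.1577690 (for A = 12)
n = ln(E0/E) / xi
n = ln(4.8e6 / 0.427) / 0.1577690
n = ln(1.124122e+07) / 0.1577690 = 102.90

102.90


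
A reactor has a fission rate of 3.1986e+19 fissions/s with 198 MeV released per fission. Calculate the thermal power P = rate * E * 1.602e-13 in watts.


P = fission_rate * E_MeV * 1.602e-13
P = 3.1986e+19 * 198 * 1.602e-13
P = 1.0146e+09 W

1.0146e+09


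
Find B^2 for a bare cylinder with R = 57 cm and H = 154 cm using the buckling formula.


B^2 = (2.405/R)^2 + (pi/H)^2
B^2 = (2.405/57)^2 + (pi/154)^2
B^2 = 0.0021964 /cm^2

0.0021964


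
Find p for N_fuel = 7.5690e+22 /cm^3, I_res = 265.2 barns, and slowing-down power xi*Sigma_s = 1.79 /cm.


p = exp(-N * I * 1e-24 / (xi*Sigma_s))
p = exp(-7.5690e+22 * 265.2 * 1e-24 / 1.79)
p = 1.3485e-05

1.3485e-05


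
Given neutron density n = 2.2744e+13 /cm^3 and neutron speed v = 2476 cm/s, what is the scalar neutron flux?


phi = n * v
phi = 2.2744e+13 * 2476
phi = 5.6314e+16 /cm^2/s

5.6314e+16


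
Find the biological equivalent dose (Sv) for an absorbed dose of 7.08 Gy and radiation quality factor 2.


H = D * Q
H = 7.08 * 2
H = 14.160 Sv

14.160


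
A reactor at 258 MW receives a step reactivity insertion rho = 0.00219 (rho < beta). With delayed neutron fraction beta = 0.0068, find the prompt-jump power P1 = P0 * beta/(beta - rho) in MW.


P1/P0 = beta / (beta - rho)
P1/P0 = 0.0068 / (0.0068 - 0.00219) = 1.475054
P1 = 258 * 1.475054 = 380.56 MW

380.56


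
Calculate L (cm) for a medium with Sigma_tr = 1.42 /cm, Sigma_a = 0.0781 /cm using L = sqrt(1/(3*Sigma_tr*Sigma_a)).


D = 1 / (3 * Sigma_tr) = 1 / (3 * 1.42) = 0.2347418 cm
L = sqrt(D / Sigma_a)
L = sqrt(0.2347418 / 0.0781)
L = 1.7337 cm

1.7337


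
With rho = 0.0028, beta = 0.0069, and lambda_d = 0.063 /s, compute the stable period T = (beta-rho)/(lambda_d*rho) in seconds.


T = (beta - rho) / (lambda_d * rho)
T = (0.0069 - 0.0028) / (0.063 * 0.0028)
T = 23.243 s

23.243


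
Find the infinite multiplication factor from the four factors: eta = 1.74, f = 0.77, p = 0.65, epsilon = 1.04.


k_inf = eta * f * p * epsilon
k_inf = 1.74 * 0.77 * 0.65 * 1.04
k_inf = 0.90570

0.90570


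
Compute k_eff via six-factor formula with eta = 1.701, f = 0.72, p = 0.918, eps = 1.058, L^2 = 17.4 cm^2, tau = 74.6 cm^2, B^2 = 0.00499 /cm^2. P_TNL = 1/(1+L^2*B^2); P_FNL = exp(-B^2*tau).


k_inf = eta*f*p*eps = 1.701*0.72*0.918*1.058 = 1.189502
P_TNL = 1/(1 + L^2*B^2) = 1/(1 + 17.4*0.00499) = 0.9201105
P_FNL = exp(-B^2*tau) = exp(-0.00499*74.6) = 0.6891792
k_eff = k_inf * P_TNL * P_FNL = 1.189502 * 0.9201105 * 0.6891792
k_eff = 0.75429

0.75429


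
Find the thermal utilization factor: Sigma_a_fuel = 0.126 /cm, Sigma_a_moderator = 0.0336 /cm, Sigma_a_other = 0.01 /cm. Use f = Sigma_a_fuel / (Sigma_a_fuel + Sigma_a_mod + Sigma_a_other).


f = Sigma_a_fuel / (Sigma_a_fuel + Sigma_a_mod + Sigma_a_other)
f = 0.126 / (0.126 + 0.0336 + 0.01)
f = 0.74292

0.74292


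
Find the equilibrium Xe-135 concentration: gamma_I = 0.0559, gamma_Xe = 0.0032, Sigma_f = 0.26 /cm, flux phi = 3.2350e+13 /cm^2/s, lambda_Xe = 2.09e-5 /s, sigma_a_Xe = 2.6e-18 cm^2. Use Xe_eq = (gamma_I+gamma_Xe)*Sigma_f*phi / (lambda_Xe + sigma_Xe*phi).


Xe_eq = (gamma_I + gamma_Xe) * Sigma_f * phi / (lambda_Xe + sigma_Xe * phi)
Numerator = (0.0559 + 0.0032) * 0.26 * 3.2350e+13 = 4.970901e+11
Denominator = 2.09e-5 + 2.6e-18 * 3.2350e+13 = 1.050100e-04
Xe_eq = 4.970901e+11 / 1.050100e-04 = 4.7337e+15 /cm^3

4.7337e+15


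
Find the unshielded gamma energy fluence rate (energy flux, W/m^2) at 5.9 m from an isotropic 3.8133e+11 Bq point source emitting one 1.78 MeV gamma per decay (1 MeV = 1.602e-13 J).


psi = A * E * 1.602e-13 / (4*pi*r^2)
psi = 3.8133e+11 * 1.78 * 1.602e-13 / (4*pi*5.9^2)
psi = 2.4858e-04 W/m^2

2.4858e-04


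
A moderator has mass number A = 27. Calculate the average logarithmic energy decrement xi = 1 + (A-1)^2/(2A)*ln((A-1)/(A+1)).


xi = 1 + (A-1)^2/(2A) * ln((A-1)/(A+1))
xi = 1 + (27-1)^2/(2*27) * ln((27-1)/(27 +1))
xi = 0.072278

0.072278


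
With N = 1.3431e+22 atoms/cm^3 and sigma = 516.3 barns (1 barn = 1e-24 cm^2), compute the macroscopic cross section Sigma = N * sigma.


Sigma = N * sigma_barns * 1e-24
Sigma = 1.3431e+22 * 516.3 * 1e-24
Sigma = 6.9344 /cm

6.9344


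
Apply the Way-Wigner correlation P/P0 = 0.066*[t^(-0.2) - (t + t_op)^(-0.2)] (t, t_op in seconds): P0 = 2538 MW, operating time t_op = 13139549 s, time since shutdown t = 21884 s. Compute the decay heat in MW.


P/P0 = 0.066 * [t^(-0.2) - (t + t_op)^(-0.2)]
P/P0 = 0.066 * [21884^(-0.2) - (21884 + 13139549)^(-0.2)]
P/P0 = 0.066 * [0.1355110 - 0.03768247] = 0.006456683
P = 2538 * 0.006456683 = 16.387 MW

16.387


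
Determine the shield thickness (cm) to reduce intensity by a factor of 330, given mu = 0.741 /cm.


x = ln(factor) / mu
x = ln(330) / 0.741
x = 7.8260 cm

7.8260


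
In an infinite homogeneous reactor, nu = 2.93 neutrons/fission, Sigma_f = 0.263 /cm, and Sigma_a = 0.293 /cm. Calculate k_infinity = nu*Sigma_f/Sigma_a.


k_inf = nu * Sigma_f / Sigma_a
k_inf = 2.93 * 0.263 / 0.293
k_inf = 2.6300

2.6300


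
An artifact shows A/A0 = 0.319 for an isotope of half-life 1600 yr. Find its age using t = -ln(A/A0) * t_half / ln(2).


lambda = ln(2) / t_half = ln(2) / 1600 = 4.332170e-04 /yr
t = -ln(A/A0) / lambda
t = -ln(0.319) / 4.332170e-04
t = 2637.4 yr

2637.4


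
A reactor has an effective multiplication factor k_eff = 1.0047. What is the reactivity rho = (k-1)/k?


rho = (k_eff - 1) / k_eff
rho = (1.0047 - 1) / 1.0047
rho = 0.0046780

0.0046780


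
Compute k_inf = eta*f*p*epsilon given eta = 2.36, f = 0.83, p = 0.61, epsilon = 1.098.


k_inf = eta * f * p * epsilon
k_inf = 2.36 * 0.83 * 0.61 * 1.098
k_inf = 1.3120

1.3120


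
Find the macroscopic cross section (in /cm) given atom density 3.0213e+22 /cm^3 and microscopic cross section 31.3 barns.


Sigma = N * sigma_barns * 1e-24
Sigma = 3.0213e+22 * 31.3 * 1e-24
Sigma = 0.94567 /cm

0.94567


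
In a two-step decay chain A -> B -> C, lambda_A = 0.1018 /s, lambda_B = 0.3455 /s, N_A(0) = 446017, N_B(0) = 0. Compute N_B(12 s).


N_B(t) = lambda_A * N_A0 / (lambda_B - lambda_A) * [exp(-lambda_A*t) - exp(-lambda_B*t)]
exp(-0.1018*12) = 0.2947582; exp(-0.3455*12) = 0.01582760
N_B = 0.1018 * 446017 / (0.3455 - 0.1018) * (0.2947582 - 0.01582760)
N_B = 51968

51968


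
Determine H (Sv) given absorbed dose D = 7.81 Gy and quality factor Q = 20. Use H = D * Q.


H = D * Q
H = 7.81 * 20
H = 156.20 Sv

156.20


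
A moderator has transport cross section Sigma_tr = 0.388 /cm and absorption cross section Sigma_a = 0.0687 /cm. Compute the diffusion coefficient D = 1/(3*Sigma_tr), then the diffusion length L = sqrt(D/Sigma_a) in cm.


D = 1 / (3 * Sigma_tr) = 1 / (3 * 0.388) = 0.8591065 cm
L = sqrt(D / Sigma_a)
L = sqrt(0.8591065 / 0.0687)
L = 3.5363 cm

3.5363


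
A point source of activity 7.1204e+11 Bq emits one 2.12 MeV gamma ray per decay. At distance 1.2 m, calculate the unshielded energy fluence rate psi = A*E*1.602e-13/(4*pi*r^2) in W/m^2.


psi = A * E * 1.602e-13 / (4*pi*r^2)
psi = 7.1204e+11 * 2.12 * 1.602e-13 / (4*pi*1.2^2)
psi = 0.013364 W/m^2

0.013364


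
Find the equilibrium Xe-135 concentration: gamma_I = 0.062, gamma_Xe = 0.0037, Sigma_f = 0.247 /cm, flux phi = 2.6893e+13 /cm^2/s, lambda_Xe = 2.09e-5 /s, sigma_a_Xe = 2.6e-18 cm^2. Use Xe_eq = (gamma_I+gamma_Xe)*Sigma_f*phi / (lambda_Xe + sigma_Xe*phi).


Xe_eq = (gamma_I + gamma_Xe) * Sigma_f * phi / (lambda_Xe + sigma_Xe * phi)
Numerator = (0.062 + 0.0037) * 0.247 * 2.6893e+13 = 4.364169e+11
Denominator = 2.09e-5 + 2.6e-18 * 2.6893e+13 = 9.082180e-05
Xe_eq = 4.364169e+11 / 9.082180e-05 = 4.8052e+15 /cm^3

4.8052e+15


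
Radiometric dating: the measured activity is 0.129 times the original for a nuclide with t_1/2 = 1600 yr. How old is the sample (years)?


lambda = ln(2) / t_half = ln(2) / 1600 = 4.332170e-04 /yr
t = -ln(A/A0) / lambda
t = -ln(0.129) / 4.332170e-04
t = 4727.3 yr

4727.3


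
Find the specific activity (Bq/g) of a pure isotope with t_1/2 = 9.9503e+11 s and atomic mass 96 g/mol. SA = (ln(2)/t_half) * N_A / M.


lambda = ln(2) / t_half = ln(2) / 9.9503e+11 = 6.966093e-13 /s
SA = lambda * N_A / M
SA = 6.966093e-13 * 6.022e23 / 96
SA = 4.3698e+09 Bq/g

4.3698e+09


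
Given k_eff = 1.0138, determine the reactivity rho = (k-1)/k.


rho = (k_eff - 1) / k_eff
rho = (1.0138 - 1) / 1.0138
rho = 0.013612

0.013612


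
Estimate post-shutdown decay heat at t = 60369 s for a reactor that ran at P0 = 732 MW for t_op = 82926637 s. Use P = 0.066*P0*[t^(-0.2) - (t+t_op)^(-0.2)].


P/P0 = 0.066 * [t^(-0.2) - (t + t_op)^(-0.2)]
P/P0 = 0.066 * [60369^(-0.2) - (60369 + 82926637)^(-0.2)]
P/P0 = 0.066 * [0.1106209 - 0.02607342] = 0.005580134
P = 732 * 0.005580134 = 4.0847 MW

4.0847


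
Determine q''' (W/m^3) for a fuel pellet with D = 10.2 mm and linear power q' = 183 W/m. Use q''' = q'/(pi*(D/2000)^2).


r = D / 2 / 1000 = 10.2 / 2 / 1000 = 0.0051 m
q''' = q' / (pi * r^2)
q''' = 183 / (pi * 0.0051^2)
q''' = 2.2396e+06 W/m^3

2.2396e+06


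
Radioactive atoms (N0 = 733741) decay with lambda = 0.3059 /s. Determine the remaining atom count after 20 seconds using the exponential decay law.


N = N0 * exp(-lambda * t)
N = 733741 * exp(-0.3059 * 20)
N = 1616.3

1616.3


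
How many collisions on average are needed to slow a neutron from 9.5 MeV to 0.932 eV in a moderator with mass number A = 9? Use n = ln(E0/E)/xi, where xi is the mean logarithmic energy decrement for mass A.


xi = 1 + (A-1)^2/(2A)*ln((A-1)/(A+1)) = 0.2066007 (for A = 9)
n = ln(E0/E) / xi
n = ln(9.5e6 / 0.932) / 0.2066007
n = ln(1.019313e+07) / 0.2066007 = 78.108

78.108


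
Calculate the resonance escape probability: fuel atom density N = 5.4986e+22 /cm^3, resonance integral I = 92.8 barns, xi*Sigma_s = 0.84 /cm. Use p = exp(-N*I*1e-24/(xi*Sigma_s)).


p = exp(-N * I * 1e-24 / (xi*Sigma_s))
p = exp(-5.4986e+22 * 92.8 * 1e-24 / 0.84)
p = 0.0023005

0.0023005


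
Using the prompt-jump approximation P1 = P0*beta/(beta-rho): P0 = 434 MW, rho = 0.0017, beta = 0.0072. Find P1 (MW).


P1/P0 = beta / (beta - rho)
P1/P0 = 0.0072 / (0.0072 - 0.0017) = 1.309091
P1 = 434 * 1.309091 = 568.15 MW

568.15


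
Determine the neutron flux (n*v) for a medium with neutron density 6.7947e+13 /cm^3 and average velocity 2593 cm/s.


phi = n * v
phi = 6.7947e+13 * 2593
phi = 1.7619e+17 /cm^2/s

1.7619e+17


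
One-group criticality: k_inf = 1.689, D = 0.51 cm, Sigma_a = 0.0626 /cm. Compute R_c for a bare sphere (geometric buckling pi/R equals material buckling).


L^2 = D / Sigma_a = 0.51 / 0.0626 = 8.146965 cm^2
B_m^2 = (k_inf - 1) / L^2 = (1.689 - 1) / 8.146965 = 0.08457137 /cm^2
For a bare sphere: B_g = pi/R, so R_c = pi / sqrt(B_m^2)
R_c = pi / sqrt(0.08457137) = 10.803 cm

10.803


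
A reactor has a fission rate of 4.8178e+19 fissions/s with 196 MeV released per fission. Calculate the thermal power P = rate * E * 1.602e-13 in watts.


P = fission_rate * E_MeV * 1.602e-13
P = 4.8178e+19 * 196 * 1.602e-13
P = 1.5128e+09 W

1.5128e+09


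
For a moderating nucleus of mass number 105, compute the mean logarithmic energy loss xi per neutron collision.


xi = 1 + (A-1)^2/(2A) * ln((A-1)/(A+1))
xi = 1 + (105-1)^2/(2*105) * ln((105-1)/(105 +1))
xi = 0.018927

0.018927


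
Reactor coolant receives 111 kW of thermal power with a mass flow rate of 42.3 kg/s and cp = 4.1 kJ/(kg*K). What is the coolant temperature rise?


dT = Q / (m_dot * cp)
dT = 111 / (42.3 * 4.1)
dT = 0.64003 C

0.64003


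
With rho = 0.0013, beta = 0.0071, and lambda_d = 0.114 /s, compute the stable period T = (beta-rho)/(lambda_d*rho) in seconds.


T = (beta - rho) / (lambda_d * rho)
T = (0.0071 - 0.0013) / (0.114 * 0.0013)
T = 39.136 s

39.136


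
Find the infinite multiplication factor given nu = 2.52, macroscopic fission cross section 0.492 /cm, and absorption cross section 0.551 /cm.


k_inf = nu * Sigma_f / Sigma_a
k_inf = 2.52 * 0.492 / 0.551
k_inf = 2.2502

2.2502


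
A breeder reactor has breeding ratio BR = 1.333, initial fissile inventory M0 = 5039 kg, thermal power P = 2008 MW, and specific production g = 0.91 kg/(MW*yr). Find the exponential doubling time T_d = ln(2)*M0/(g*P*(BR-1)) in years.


Breeding gain G = BR - 1 = 1.333 - 1 = 0.333
Fissile production rate = g * P * G = 0.91 * 2008 * 0.333 = 608.48424 kg/yr
T_d = ln(2) * M0 / (g * P * G)
T_d = ln(2) * 5039 / 608.48424 = 5.7401 yr

5.7401


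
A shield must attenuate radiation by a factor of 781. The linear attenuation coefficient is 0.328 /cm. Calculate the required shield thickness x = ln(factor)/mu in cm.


x = ln(factor) / mu
x = ln(781) / 0.328
x = 20.307 cm

20.307


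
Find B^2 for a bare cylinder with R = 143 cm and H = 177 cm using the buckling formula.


B^2 = (2.405/R)^2 + (pi/H)^2
B^2 = (2.405/143)^2 + (pi/177)^2
B^2 = 5.9788e-04 /cm^2

5.9788e-04


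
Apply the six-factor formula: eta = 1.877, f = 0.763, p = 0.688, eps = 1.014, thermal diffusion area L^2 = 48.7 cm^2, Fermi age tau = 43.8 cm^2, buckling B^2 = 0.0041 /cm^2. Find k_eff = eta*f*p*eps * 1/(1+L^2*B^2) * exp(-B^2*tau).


k_inf = eta*f*p*eps = 1.877*0.763*0.688*1.014 = 0.9991144
P_TNL = 1/(1 + L^2*B^2) = 1/(1 + 48.7*0.0041) = 0.8335626
P_FNL = exp(-B^2*tau) = exp(-0.0041*43.8) = 0.8356211
k_eff = k_inf * P_TNL * P_FNL = 0.9991144 * 0.8335626 * 0.8356211
k_eff = 0.69593

0.69593


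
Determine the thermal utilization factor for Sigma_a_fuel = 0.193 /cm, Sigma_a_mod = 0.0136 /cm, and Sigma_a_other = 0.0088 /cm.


f = Sigma_a_fuel / (Sigma_a_fuel + Sigma_a_mod + Sigma_a_other)
f = 0.193 / (0.193 + 0.0136 + 0.0088)
f = 0.89601

0.89601


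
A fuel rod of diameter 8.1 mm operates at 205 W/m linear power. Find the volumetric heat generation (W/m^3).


r = D / 2 / 1000 = 8.1 / 2 / 1000 = 0.00405 m
q''' = q' / (pi * r^2)
q''' = 205 / (pi * 0.00405^2)
q''' = 3.9783e+06 W/m^3

3.9783e+06


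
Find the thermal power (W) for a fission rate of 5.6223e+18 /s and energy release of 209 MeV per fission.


P = fission_rate * E_MeV * 1.602e-13
P = 5.6223e+18 * 209 * 1.602e-13
P = 1.8824e+08 W

1.8824e+08


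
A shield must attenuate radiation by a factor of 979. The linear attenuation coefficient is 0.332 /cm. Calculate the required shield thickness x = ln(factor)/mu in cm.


x = ln(factor) / mu
x = ln(979) / 0.332
x = 20.743 cm

20.743


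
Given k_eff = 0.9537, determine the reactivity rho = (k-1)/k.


rho = (k_eff - 1) / k_eff
rho = (0.9537 - 1) / 0.9537
rho = -0.048548

-0.048548


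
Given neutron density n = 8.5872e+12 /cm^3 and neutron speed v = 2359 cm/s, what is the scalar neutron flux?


phi = n * v
phi = 8.5872e+12 * 2359
phi = 2.0257e+16 /cm^2/s

2.0257e+16


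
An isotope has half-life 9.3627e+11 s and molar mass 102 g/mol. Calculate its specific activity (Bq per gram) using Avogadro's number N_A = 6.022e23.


lambda = ln(2) / t_half = ln(2) / 9.3627e+11 = 7.403283e-13 /s
SA = lambda * N_A / M
SA = 7.403283e-13 * 6.022e23 / 102
SA = 4.3708e+09 Bq/g

4.3708e+09


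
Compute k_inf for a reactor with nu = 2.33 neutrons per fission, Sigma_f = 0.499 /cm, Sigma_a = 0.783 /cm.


k_inf = nu * Sigma_f / Sigma_a
k_inf = 2.33 * 0.499 / 0.783
k_inf = 1.4849

1.4849


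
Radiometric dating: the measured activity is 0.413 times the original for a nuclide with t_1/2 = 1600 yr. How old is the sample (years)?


lambda = ln(2) / t_half = ln(2) / 1600 = 4.332170e-04 /yr
t = -ln(A/A0) / lambda
t = -ln(0.413) / 4.332170e-04
t = 2041.3 yr

2041.3


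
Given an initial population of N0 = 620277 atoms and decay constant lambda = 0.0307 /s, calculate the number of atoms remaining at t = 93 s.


N = N0 * exp(-lambda * t)
N = 620277 * exp(-0.0307 * 93)
N = 35697

35697


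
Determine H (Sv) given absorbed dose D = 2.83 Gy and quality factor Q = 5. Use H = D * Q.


H = D * Q
H = 2.83 * 5
H = 14.150 Sv

14.150


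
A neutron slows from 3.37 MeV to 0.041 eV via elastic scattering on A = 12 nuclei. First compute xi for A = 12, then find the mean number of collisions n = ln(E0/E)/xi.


xi = 1 + (A-1)^2/(2A)*ln((A-1)/(A+1)) = 0.1577690 (for A = 12)
n = ln(E0/E) / xi
n = ln(3.37e6 / 0.041) / 0.1577690
n = ln(8.219512e+07) / 0.1577690 = 115.51

115.51


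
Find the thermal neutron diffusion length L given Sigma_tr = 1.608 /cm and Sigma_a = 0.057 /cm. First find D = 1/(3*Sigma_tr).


D = 1 / (3 * Sigma_tr) = 1 / (3 * 1.608) = 0.2072968 cm
L = sqrt(D / Sigma_a)
L = sqrt(0.2072968 / 0.057)
L = 1.9070 cm

1.9070


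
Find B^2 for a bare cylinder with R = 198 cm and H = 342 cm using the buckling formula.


B^2 = (2.405/R)^2 + (pi/H)^2
B^2 = (2.405/198)^2 + (pi/342)^2
B^2 = 2.3192e-04 /cm^2

2.3192e-04


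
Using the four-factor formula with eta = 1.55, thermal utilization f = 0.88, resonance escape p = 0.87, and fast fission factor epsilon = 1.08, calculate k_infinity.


k_inf = eta * f * p * epsilon
k_inf = 1.55 * 0.88 * 0.87 * 1.08
k_inf = 1.2816

1.2816


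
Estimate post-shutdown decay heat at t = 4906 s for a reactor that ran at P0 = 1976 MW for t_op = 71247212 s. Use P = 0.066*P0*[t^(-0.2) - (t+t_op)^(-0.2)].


P/P0 = 0.066 * [t^(-0.2) - (t + t_op)^(-0.2)]
P/P0 = 0.066 * [4906^(-0.2) - (4906 + 71247212)^(-0.2)]
P/P0 = 0.066 * [0.1827488 - 0.02688069] = 0.01028730
P = 1976 * 0.01028730 = 20.328 MW

20.328


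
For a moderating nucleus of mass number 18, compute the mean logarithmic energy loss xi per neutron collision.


xi = 1 + (A-1)^2/(2A) * ln((A-1)/(A+1))
xi = 1 + (18-1)^2/(2*18) * ln((18-1)/(18 +1))
xi = 0.10711

0.10711


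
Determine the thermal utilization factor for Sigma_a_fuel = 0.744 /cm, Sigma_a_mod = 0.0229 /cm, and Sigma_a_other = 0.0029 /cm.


f = Sigma_a_fuel / (Sigma_a_fuel + Sigma_a_mod + Sigma_a_other)
f = 0.744 / (0.744 + 0.0229 + 0.0029)
f = 0.96648

0.96648


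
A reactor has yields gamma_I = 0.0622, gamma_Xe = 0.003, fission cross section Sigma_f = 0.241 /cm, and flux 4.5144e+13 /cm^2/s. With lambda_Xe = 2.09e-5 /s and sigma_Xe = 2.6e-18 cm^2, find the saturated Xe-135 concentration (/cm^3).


Xe_eq = (gamma_I + gamma_Xe) * Sigma_f * phi / (lambda_Xe + sigma_Xe * phi)
Numerator = (0.0622 + 0.003) * 0.241 * 4.5144e+13 = 7.093567e+11
Denominator = 2.09e-5 + 2.6e-18 * 4.5144e+13 = 1.382744e-04
Xe_eq = 7.093567e+11 / 1.382744e-04 = 5.1301e+15 /cm^3

5.1301e+15


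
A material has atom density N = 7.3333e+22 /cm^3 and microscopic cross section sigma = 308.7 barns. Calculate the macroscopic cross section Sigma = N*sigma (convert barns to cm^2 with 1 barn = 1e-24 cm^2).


Sigma = N * sigma_barns * 1e-24
Sigma = 7.3333e+22 * 308.7 * 1e-24
Sigma = 22.638 /cm

22.638


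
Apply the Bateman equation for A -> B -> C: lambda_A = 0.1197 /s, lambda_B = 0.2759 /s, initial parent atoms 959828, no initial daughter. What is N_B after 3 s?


N_B(t) = lambda_A * N_A0 / (lambda_B - lambda_A) * [exp(-lambda_A*t) - exp(-lambda_B*t)]
exp(-0.1197*3) = 0.6983045; exp(-0.2759*3) = 0.4370534
N_B = 0.1197 * 959828 / (0.2759 - 0.1197) * (0.6983045 - 0.4370534)
N_B = 192161

192161


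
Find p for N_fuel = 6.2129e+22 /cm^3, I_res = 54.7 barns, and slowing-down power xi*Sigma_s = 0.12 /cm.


p = exp(-N * I * 1e-24 / (xi*Sigma_s))
p = exp(-6.2129e+22 * 54.7 * 1e-24 / 0.12)
p = 5.0185e-13

5.0185e-13


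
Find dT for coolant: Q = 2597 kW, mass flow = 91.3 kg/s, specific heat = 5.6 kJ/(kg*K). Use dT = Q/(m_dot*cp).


dT = Q / (m_dot * cp)
dT = 2597 / (91.3 * 5.6)
dT = 5.0794 C

5.0794


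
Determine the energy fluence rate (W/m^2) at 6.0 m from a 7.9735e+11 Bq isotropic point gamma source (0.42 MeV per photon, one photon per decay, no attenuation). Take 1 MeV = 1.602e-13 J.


psi = A * E * 1.602e-13 / (4*pi*r^2)
psi = 7.9735e+11 * 0.42 * 1.602e-13 / (4*pi*6.0^2)
psi = 1.1859e-04 W/m^2

1.1859e-04


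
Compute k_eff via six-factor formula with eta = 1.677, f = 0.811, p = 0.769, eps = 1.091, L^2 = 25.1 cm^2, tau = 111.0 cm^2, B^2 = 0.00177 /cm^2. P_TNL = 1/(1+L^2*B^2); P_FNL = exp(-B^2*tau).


k_inf = eta*f*p*eps = 1.677*0.811*0.769*1.091 = 1.141051
P_TNL = 1/(1 + L^2*B^2) = 1/(1 + 25.1*0.00177) = 0.9574628
P_FNL = exp(-B^2*tau) = exp(-0.00177*111.0) = 0.8216260
k_eff = k_inf * P_TNL * P_FNL = 1.141051 * 0.9574628 * 0.8216260
k_eff = 0.89764

0.89764


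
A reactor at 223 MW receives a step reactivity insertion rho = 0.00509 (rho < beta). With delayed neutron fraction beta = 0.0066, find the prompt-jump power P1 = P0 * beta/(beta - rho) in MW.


P1/P0 = beta / (beta - rho)
P1/P0 = 0.0066 / (0.0066 - 0.00509) = 4.370861
P1 = 223 * 4.370861 = 974.70 MW

974.70


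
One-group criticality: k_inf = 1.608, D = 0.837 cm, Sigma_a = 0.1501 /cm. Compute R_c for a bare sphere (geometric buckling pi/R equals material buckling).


L^2 = D / Sigma_a = 0.837 / 0.1501 = 5.576282 cm^2
B_m^2 = (k_inf - 1) / L^2 = (1.608 - 1) / 5.576282 = 0.1090332 /cm^2
For a bare sphere: B_g = pi/R, so R_c = pi / sqrt(B_m^2)
R_c = pi / sqrt(0.1090332) = 9.5142 cm

9.5142


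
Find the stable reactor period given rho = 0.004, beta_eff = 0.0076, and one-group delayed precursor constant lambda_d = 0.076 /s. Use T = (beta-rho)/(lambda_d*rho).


T = (beta - rho) / (lambda_d * rho)
T = (0.0076 - 0.004) / (0.076 * 0.004)
T = 11.842 s

11.842


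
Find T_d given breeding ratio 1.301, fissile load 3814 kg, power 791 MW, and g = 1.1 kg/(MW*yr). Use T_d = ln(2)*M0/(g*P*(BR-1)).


Breeding gain G = BR - 1 = 1.301 - 1 = 0.301
Fissile production rate = g * P * G = 1.1 * 791 * 0.301 = 261.9001 kg/yr
T_d = ln(2) * M0 / (g * P * G)
T_d = ln(2) * 3814 / 261.9001 = 10.094 yr

10.094


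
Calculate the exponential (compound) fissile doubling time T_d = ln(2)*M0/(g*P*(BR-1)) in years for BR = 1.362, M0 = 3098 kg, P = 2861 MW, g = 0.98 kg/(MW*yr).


Breeding gain G = BR - 1 = 1.362 - 1 = 0.362
Fissile production rate = g * P * G = 0.98 * 2861 * 0.362 = 1014.96836 kg/yr
T_d = ln(2) * M0 / (g * P * G)
T_d = ln(2) * 3098 / 1014.96836 = 2.1157 yr

2.1157


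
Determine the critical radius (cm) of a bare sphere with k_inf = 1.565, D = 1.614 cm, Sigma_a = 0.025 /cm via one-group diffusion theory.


L^2 = D / Sigma_a = 1.614 / 0.025 = 64.56000 cm^2
B_m^2 = (k_inf - 1) / L^2 = (1.565 - 1) / 64.56000 = 0.008751549 /cm^2
For a bare sphere: B_g = pi/R, so R_c = pi / sqrt(B_m^2)
R_c = pi / sqrt(0.008751549) = 33.582 cm

33.582


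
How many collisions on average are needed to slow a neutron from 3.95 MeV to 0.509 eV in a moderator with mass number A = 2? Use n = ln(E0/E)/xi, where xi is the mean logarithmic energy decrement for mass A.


xi = 1 + (A-1)^2/(2A)*ln((A-1)/(A+1)) = 0.7253469 (for A = 2)
n = ln(E0/E) / xi
n = ln(3.95e6 / 0.509) / 0.7253469
n = ln(7.760314e+06) / 0.7253469 = 21.872

21.872


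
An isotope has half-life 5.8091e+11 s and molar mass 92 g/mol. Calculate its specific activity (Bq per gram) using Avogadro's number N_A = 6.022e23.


lambda = ln(2) / t_half = ln(2) / 5.8091e+11 = 1.193209e-12 /s
SA = lambda * N_A / M
SA = 1.193209e-12 * 6.022e23 / 92
SA = 7.8103e+09 Bq/g

7.8103e+09


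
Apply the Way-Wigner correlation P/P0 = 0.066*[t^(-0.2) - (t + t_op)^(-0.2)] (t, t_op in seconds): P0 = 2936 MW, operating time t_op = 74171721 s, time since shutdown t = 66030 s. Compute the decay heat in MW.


P/P0 = 0.066 * [t^(-0.2) - (t + t_op)^(-0.2)]
P/P0 = 0.066 * [66030^(-0.2) - (66030 + 74171721)^(-0.2)]
P/P0 = 0.066 * [0.1086555 - 0.02666091] = 0.005411643
P = 2936 * 0.005411643 = 15.889 MW

15.889


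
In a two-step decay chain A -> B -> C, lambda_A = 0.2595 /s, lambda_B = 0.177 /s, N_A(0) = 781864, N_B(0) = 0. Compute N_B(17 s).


N_B(t) = lambda_A * N_A0 / (lambda_B - lambda_A) * [exp(-lambda_A*t) - exp(-lambda_B*t)]
exp(-0.2595*17) = 0.01213696; exp(-0.177*17) = 0.04934100
N_B = 0.2595 * 781864 / (0.177 - 0.2595) * (0.01213696 - 0.04934100)
N_B = 91497

91497


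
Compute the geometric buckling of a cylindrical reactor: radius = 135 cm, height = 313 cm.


B^2 = (2.405/R)^2 + (pi/H)^2
B^2 = (2.405/135)^2 + (pi/313)^2
B^2 = 4.1811e-04 /cm^2

4.1811e-04


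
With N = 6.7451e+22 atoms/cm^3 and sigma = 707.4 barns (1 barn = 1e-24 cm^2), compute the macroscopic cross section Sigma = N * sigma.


Sigma = N * sigma_barns * 1e-24
Sigma = 6.7451e+22 * 707.4 * 1e-24
Sigma = 47.715 /cm

47.715


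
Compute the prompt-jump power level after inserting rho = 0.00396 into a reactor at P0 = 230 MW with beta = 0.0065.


P1/P0 = beta / (beta - rho)
P1/P0 = 0.0065 / (0.0065 - 0.00396) = 2.559055
P1 = 230 * 2.559055 = 588.58 MW

588.58


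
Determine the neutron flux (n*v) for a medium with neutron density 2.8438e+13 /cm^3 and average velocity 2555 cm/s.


phi = n * v
phi = 2.8438e+13 * 2555
phi = 7.2659e+16 /cm^2/s

7.2659e+16


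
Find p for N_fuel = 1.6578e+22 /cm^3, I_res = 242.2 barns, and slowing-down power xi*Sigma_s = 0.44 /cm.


p = exp(-N * I * 1e-24 / (xi*Sigma_s))
p = exp(-1.6578e+22 * 242.2 * 1e-24 / 0.44)
p = 1.0886e-04

1.0886e-04


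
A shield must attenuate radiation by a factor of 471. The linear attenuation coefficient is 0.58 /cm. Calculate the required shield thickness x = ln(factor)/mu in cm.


x = ln(factor) / mu
x = ln(471) / 0.58
x = 10.612 cm

10.612


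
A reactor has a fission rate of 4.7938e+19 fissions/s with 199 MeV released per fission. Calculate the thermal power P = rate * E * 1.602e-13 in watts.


P = fission_rate * E_MeV * 1.602e-13
P = 4.7938e+19 * 199 * 1.602e-13
P = 1.5283e+09 W

1.5283e+09


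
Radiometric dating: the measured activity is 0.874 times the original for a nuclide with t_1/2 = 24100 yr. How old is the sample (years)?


lambda = ln(2) / t_half = ln(2) / 24100 = 2.876129e-05 /yr
t = -ln(A/A0) / lambda
t = -ln(0.874) / 2.876129e-05
t = 4682.5 yr

4682.5


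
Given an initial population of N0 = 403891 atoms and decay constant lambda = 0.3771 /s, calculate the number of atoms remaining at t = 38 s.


N = N0 * exp(-lambda * t)
N = 403891 * exp(-0.3771 * 38)
N = 0.24150

0.24150


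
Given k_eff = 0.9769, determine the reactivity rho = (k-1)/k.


rho = (k_eff - 1) / k_eff
rho = (0.9769 - 1) / 0.9769
rho = -0.023646

-0.023646


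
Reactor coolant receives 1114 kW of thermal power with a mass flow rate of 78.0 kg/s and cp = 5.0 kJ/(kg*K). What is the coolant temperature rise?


dT = Q / (m_dot * cp)
dT = 1114 / (78.0 * 5.0)
dT = 2.8564 C

2.8564
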